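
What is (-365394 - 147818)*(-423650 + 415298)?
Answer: 4286346624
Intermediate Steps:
(-365394 - 147818)*(-423650 + 415298) = -513212*(-8352) = 4286346624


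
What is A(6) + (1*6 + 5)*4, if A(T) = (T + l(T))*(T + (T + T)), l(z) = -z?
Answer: 44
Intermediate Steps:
A(T) = 0 (A(T) = (T - T)*(T + (T + T)) = 0*(T + 2*T) = 0*(3*T) = 0)
A(6) + (1*6 + 5)*4 = 0 + (1*6 + 5)*4 = 0 + (6 + 5)*4 = 0 + 11*4 = 0 + 44 = 44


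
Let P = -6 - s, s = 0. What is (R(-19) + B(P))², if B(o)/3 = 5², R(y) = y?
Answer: 3136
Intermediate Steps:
P = -6 (P = -6 - 1*0 = -6 + 0 = -6)
B(o) = 75 (B(o) = 3*5² = 3*25 = 75)
(R(-19) + B(P))² = (-19 + 75)² = 56² = 3136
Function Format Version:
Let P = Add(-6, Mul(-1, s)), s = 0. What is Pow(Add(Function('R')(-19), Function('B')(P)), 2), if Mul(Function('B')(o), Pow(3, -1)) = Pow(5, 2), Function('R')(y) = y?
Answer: 3136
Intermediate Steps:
P = -6 (P = Add(-6, Mul(-1, 0)) = Add(-6, 0) = -6)
Function('B')(o) = 75 (Function('B')(o) = Mul(3, Pow(5, 2)) = Mul(3, 25) = 75)
Pow(Add(Function('R')(-19), Function('B')(P)), 2) = Pow(Add(-19, 75), 2) = Pow(56, 2) = 3136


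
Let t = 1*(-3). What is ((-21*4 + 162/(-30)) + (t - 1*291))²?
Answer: 3674889/25 ≈ 1.4700e+5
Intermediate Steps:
t = -3
((-21*4 + 162/(-30)) + (t - 1*291))² = ((-21*4 + 162/(-30)) + (-3 - 1*291))² = ((-84 + 162*(-1/30)) + (-3 - 291))² = ((-84 - 27/5) - 294)² = (-447/5 - 294)² = (-1917/5)² = 3674889/25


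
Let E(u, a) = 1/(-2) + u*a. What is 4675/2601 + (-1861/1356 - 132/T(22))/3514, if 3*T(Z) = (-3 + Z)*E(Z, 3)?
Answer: 1086879802769/604862303976 ≈ 1.7969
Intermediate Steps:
E(u, a) = -1/2 + a*u (E(u, a) = 1*(-1/2) + a*u = -1/2 + a*u)
T(Z) = (-3 + Z)*(-1/2 + 3*Z)/3 (T(Z) = ((-3 + Z)*(-1/2 + 3*Z))/3 = (-3 + Z)*(-1/2 + 3*Z)/3)
4675/2601 + (-1861/1356 - 132/T(22))/3514 = 4675/2601 + (-1861/1356 - 132*6/((-1 + 6*22)*(-3 + 22)))/3514 = 4675*(1/2601) + (-1861*1/1356 - 132*6/(19*(-1 + 132)))*(1/3514) = 275/153 + (-1861/1356 - 132/((1/6)*131*19))*(1/3514) = 275/153 + (-1861/1356 - 132/2489/6)*(1/3514) = 275/153 + (-1861/1356 - 132*6/2489)*(1/3514) = 275/153 + (-1861/1356 - 792/2489)*(1/3514) = 275/153 - 5705981/3375084*1/3514 = 275/153 - 5705981/11860045176 = 1086879802769/604862303976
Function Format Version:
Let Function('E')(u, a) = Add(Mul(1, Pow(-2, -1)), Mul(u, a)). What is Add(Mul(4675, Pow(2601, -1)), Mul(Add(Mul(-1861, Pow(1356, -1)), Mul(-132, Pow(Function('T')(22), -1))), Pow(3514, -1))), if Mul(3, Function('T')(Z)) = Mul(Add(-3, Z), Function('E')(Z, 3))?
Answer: Rational(1086879802769, 604862303976) ≈ 1.7969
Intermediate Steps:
Function('E')(u, a) = Add(Rational(-1, 2), Mul(a, u)) (Function('E')(u, a) = Add(Mul(1, Rational(-1, 2)), Mul(a, u)) = Add(Rational(-1, 2), Mul(a, u)))
Function('T')(Z) = Mul(Rational(1, 3), Add(-3, Z), Add(Rational(-1, 2), Mul(3, Z))) (Function('T')(Z) = Mul(Rational(1, 3), Mul(Add(-3, Z), Add(Rational(-1, 2), Mul(3, Z)))) = Mul(Rational(1, 3), Add(-3, Z), Add(Rational(-1, 2), Mul(3, Z))))
Add(Mul(4675, Pow(2601, -1)), Mul(Add(Mul(-1861, Pow(1356, -1)), Mul(-132, Pow(Function('T')(22), -1))), Pow(3514, -1))) = Add(Mul(4675, Pow(2601, -1)), Mul(Add(Mul(-1861, Pow(1356, -1)), Mul(-132, Pow(Mul(Rational(1, 6), Add(-1, Mul(6, 22)), Add(-3, 22)), -1))), Pow(3514, -1))) = Add(Mul(4675, Rational(1, 2601)), Mul(Add(Mul(-1861, Rational(1, 1356)), Mul(-132, Pow(Mul(Rational(1, 6), Add(-1, 132), 19), -1))), Rational(1, 3514))) = Add(Rational(275, 153), Mul(Add(Rational(-1861, 1356), Mul(-132, Pow(Mul(Rational(1, 6), 131, 19), -1))), Rational(1, 3514))) = Add(Rational(275, 153), Mul(Add(Rational(-1861, 1356), Mul(-132, Pow(Rational(2489, 6), -1))), Rational(1, 3514))) = Add(Rational(275, 153), Mul(Add(Rational(-1861, 1356), Mul(-132, Rational(6, 2489))), Rational(1, 3514))) = Add(Rational(275, 153), Mul(Add(Rational(-1861, 1356), Rational(-792, 2489)), Rational(1, 3514))) = Add(Rational(275, 153), Mul(Rational(-5705981, 3375084), Rational(1, 3514))) = Add(Rational(275, 153), Rational(-5705981, 11860045176)) = Rational(1086879802769, 604862303976)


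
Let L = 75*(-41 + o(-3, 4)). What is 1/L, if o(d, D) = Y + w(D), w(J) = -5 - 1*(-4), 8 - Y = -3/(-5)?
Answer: -1/2595 ≈ -0.00038536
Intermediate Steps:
Y = 37/5 (Y = 8 - (-3)/(-5) = 8 - (-3)*(-1)/5 = 8 - 1*⅗ = 8 - ⅗ = 37/5 ≈ 7.4000)
w(J) = -1 (w(J) = -5 + 4 = -1)
o(d, D) = 32/5 (o(d, D) = 37/5 - 1 = 32/5)
L = -2595 (L = 75*(-41 + 32/5) = 75*(-173/5) = -2595)
1/L = 1/(-2595) = -1/2595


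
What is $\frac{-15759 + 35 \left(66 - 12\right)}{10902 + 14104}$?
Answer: $- \frac{13869}{25006} \approx -0.55463$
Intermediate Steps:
$\frac{-15759 + 35 \left(66 - 12\right)}{10902 + 14104} = \frac{-15759 + 35 \cdot 54}{25006} = \left(-15759 + 1890\right) \frac{1}{25006} = \left(-13869\right) \frac{1}{25006} = - \frac{13869}{25006}$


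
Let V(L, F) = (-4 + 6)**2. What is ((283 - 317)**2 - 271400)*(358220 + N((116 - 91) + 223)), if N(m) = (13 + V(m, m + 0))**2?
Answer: -96884906196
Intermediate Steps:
V(L, F) = 4 (V(L, F) = 2**2 = 4)
N(m) = 289 (N(m) = (13 + 4)**2 = 17**2 = 289)
((283 - 317)**2 - 271400)*(358220 + N((116 - 91) + 223)) = ((283 - 317)**2 - 271400)*(358220 + 289) = ((-34)**2 - 271400)*358509 = (1156 - 271400)*358509 = -270244*358509 = -96884906196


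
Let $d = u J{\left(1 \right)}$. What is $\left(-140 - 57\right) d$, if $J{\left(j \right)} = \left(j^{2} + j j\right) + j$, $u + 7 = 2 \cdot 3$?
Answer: $591$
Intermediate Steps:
$u = -1$ ($u = -7 + 2 \cdot 3 = -7 + 6 = -1$)
$J{\left(j \right)} = j + 2 j^{2}$ ($J{\left(j \right)} = \left(j^{2} + j^{2}\right) + j = 2 j^{2} + j = j + 2 j^{2}$)
$d = -3$ ($d = - 1 \left(1 + 2 \cdot 1\right) = - 1 \left(1 + 2\right) = - 1 \cdot 3 = \left(-1\right) 3 = -3$)
$\left(-140 - 57\right) d = \left(-140 - 57\right) \left(-3\right) = \left(-197\right) \left(-3\right) = 591$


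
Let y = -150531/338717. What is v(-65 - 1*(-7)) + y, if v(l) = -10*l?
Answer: 196305329/338717 ≈ 579.56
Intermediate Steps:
y = -150531/338717 (y = -150531*1/338717 = -150531/338717 ≈ -0.44442)
v(-65 - 1*(-7)) + y = -10*(-65 - 1*(-7)) - 150531/338717 = -10*(-65 + 7) - 150531/338717 = -10*(-58) - 150531/338717 = 580 - 150531/338717 = 196305329/338717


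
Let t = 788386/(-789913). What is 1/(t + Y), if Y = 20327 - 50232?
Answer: -789913/23623136651 ≈ -3.3438e-5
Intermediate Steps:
t = -788386/789913 (t = 788386*(-1/789913) = -788386/789913 ≈ -0.99807)
Y = -29905
1/(t + Y) = 1/(-788386/789913 - 29905) = 1/(-23623136651/789913) = -789913/23623136651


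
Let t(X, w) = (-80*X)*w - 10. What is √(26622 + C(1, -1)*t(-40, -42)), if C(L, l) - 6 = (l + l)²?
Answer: I*√1317478 ≈ 1147.8*I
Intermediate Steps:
C(L, l) = 6 + 4*l² (C(L, l) = 6 + (l + l)² = 6 + (2*l)² = 6 + 4*l²)
t(X, w) = -10 - 80*X*w (t(X, w) = -80*X*w - 10 = -10 - 80*X*w)
√(26622 + C(1, -1)*t(-40, -42)) = √(26622 + (6 + 4*(-1)²)*(-10 - 80*(-40)*(-42))) = √(26622 + (6 + 4*1)*(-10 - 134400)) = √(26622 + (6 + 4)*(-134410)) = √(26622 + 10*(-134410)) = √(26622 - 1344100) = √(-1317478) = I*√1317478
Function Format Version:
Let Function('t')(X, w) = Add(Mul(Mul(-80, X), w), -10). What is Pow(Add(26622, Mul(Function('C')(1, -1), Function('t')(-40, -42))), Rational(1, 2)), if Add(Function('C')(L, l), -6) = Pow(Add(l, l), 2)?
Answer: Mul(I, Pow(1317478, Rational(1, 2))) ≈ Mul(1147.8, I)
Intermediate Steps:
Function('C')(L, l) = Add(6, Mul(4, Pow(l, 2))) (Function('C')(L, l) = Add(6, Pow(Add(l, l), 2)) = Add(6, Pow(Mul(2, l), 2)) = Add(6, Mul(4, Pow(l, 2))))
Function('t')(X, w) = Add(-10, Mul(-80, X, w)) (Function('t')(X, w) = Add(Mul(-80, X, w), -10) = Add(-10, Mul(-80, X, w)))
Pow(Add(26622, Mul(Function('C')(1, -1), Function('t')(-40, -42))), Rational(1, 2)) = Pow(Add(26622, Mul(Add(6, Mul(4, Pow(-1, 2))), Add(-10, Mul(-80, -40, -42)))), Rational(1, 2)) = Pow(Add(26622, Mul(Add(6, Mul(4, 1)), Add(-10, -134400))), Rational(1, 2)) = Pow(Add(26622, Mul(Add(6, 4), -134410)), Rational(1, 2)) = Pow(Add(26622, Mul(10, -134410)), Rational(1, 2)) = Pow(Add(26622, -1344100), Rational(1, 2)) = Pow(-1317478, Rational(1, 2)) = Mul(I, Pow(1317478, Rational(1, 2)))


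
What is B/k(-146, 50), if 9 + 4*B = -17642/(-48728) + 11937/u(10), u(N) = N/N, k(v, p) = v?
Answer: -290622613/14228576 ≈ -20.425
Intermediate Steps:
u(N) = 1
B = 290622613/97456 (B = -9/4 + (-17642/(-48728) + 11937/1)/4 = -9/4 + (-17642*(-1/48728) + 11937*1)/4 = -9/4 + (8821/24364 + 11937)/4 = -9/4 + (1/4)*(290841889/24364) = -9/4 + 290841889/97456 = 290622613/97456 ≈ 2982.1)
B/k(-146, 50) = (290622613/97456)/(-146) = (290622613/97456)*(-1/146) = -290622613/14228576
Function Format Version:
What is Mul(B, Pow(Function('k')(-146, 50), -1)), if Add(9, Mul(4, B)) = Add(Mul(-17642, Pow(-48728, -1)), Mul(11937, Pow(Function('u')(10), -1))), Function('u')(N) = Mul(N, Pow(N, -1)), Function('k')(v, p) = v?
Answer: Rational(-290622613, 14228576) ≈ -20.425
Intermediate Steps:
Function('u')(N) = 1
B = Rational(290622613, 97456) (B = Add(Rational(-9, 4), Mul(Rational(1, 4), Add(Mul(-17642, Pow(-48728, -1)), Mul(11937, Pow(1, -1))))) = Add(Rational(-9, 4), Mul(Rational(1, 4), Add(Mul(-17642, Rational(-1, 48728)), Mul(11937, 1)))) = Add(Rational(-9, 4), Mul(Rational(1, 4), Add(Rational(8821, 24364), 11937))) = Add(Rational(-9, 4), Mul(Rational(1, 4), Rational(290841889, 24364))) = Add(Rational(-9, 4), Rational(290841889, 97456)) = Rational(290622613, 97456) ≈ 2982.1)
Mul(B, Pow(Function('k')(-146, 50), -1)) = Mul(Rational(290622613, 97456), Pow(-146, -1)) = Mul(Rational(290622613, 97456), Rational(-1, 146)) = Rational(-290622613, 14228576)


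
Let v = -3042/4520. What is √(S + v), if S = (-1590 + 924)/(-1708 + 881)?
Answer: 9*√1426529515/934510 ≈ 0.36375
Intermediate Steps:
v = -1521/2260 (v = -3042*1/4520 = -1521/2260 ≈ -0.67301)
S = 666/827 (S = -666/(-827) = -666*(-1/827) = 666/827 ≈ 0.80532)
√(S + v) = √(666/827 - 1521/2260) = √(247293/1869020) = 9*√1426529515/934510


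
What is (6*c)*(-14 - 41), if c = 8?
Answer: -2640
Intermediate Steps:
(6*c)*(-14 - 41) = (6*8)*(-14 - 41) = 48*(-55) = -2640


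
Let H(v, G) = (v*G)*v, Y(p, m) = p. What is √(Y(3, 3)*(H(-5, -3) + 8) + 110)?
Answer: I*√91 ≈ 9.5394*I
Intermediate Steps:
H(v, G) = G*v² (H(v, G) = (G*v)*v = G*v²)
√(Y(3, 3)*(H(-5, -3) + 8) + 110) = √(3*(-3*(-5)² + 8) + 110) = √(3*(-3*25 + 8) + 110) = √(3*(-75 + 8) + 110) = √(3*(-67) + 110) = √(-201 + 110) = √(-91) = I*√91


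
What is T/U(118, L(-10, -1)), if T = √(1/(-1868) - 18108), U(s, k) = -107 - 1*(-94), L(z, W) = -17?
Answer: -I*√15796622915/12142 ≈ -10.351*I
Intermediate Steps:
U(s, k) = -13 (U(s, k) = -107 + 94 = -13)
T = I*√15796622915/934 (T = √(-1/1868 - 18108) = √(-33825745/1868) = I*√15796622915/934 ≈ 134.57*I)
T/U(118, L(-10, -1)) = (I*√15796622915/934)/(-13) = (I*√15796622915/934)*(-1/13) = -I*√15796622915/12142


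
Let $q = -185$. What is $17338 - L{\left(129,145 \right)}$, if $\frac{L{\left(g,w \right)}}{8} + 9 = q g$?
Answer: $208330$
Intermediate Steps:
$L{\left(g,w \right)} = -72 - 1480 g$ ($L{\left(g,w \right)} = -72 + 8 \left(- 185 g\right) = -72 - 1480 g$)
$17338 - L{\left(129,145 \right)} = 17338 - \left(-72 - 190920\right) = 17338 - -190992 = 17338 + 190992 = 208330$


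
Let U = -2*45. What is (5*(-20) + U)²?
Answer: 36100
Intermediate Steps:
U = -90
(5*(-20) + U)² = (5*(-20) - 90)² = (-100 - 90)² = (-190)² = 36100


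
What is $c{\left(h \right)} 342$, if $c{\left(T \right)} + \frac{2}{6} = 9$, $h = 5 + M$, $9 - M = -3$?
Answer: $2964$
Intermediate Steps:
$M = 12$ ($M = 9 - -3 = 9 + 3 = 12$)
$h = 17$ ($h = 5 + 12 = 17$)
$c{\left(T \right)} = \frac{26}{3}$ ($c{\left(T \right)} = - \frac{1}{3} + 9 = \frac{26}{3}$)
$c{\left(h \right)} 342 = \frac{26}{3} \cdot 342 = 2964$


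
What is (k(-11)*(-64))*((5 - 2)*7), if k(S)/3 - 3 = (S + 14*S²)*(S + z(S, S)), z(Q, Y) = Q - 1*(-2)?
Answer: 135705024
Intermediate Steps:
z(Q, Y) = 2 + Q (z(Q, Y) = Q + 2 = 2 + Q)
k(S) = 9 + 3*(2 + 2*S)*(S + 14*S²) (k(S) = 9 + 3*((S + 14*S²)*(S + (2 + S))) = 9 + 3*((S + 14*S²)*(2 + 2*S)) = 9 + 3*((2 + 2*S)*(S + 14*S²)) = 9 + 3*(2 + 2*S)*(S + 14*S²))
(k(-11)*(-64))*((5 - 2)*7) = ((9 + 6*(-11) + 84*(-11)³ + 90*(-11)²)*(-64))*((5 - 2)*7) = ((9 - 66 + 84*(-1331) + 90*121)*(-64))*(3*7) = ((9 - 66 - 111804 + 10890)*(-64))*21 = -100971*(-64)*21 = 6462144*21 = 135705024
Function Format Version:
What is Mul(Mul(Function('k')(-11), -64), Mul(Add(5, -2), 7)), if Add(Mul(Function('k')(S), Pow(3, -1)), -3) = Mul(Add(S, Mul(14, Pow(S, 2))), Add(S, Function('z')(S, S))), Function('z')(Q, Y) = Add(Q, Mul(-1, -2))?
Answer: 135705024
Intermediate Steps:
Function('z')(Q, Y) = Add(2, Q) (Function('z')(Q, Y) = Add(Q, 2) = Add(2, Q))
Function('k')(S) = Add(9, Mul(3, Add(2, Mul(2, S)), Add(S, Mul(14, Pow(S, 2))))) (Function('k')(S) = Add(9, Mul(3, Mul(Add(S, Mul(14, Pow(S, 2))), Add(S, Add(2, S))))) = Add(9, Mul(3, Mul(Add(S, Mul(14, Pow(S, 2))), Add(2, Mul(2, S))))) = Add(9, Mul(3, Mul(Add(2, Mul(2, S)), Add(S, Mul(14, Pow(S, 2)))))) = Add(9, Mul(3, Add(2, Mul(2, S)), Add(S, Mul(14, Pow(S, 2))))))
Mul(Mul(Function('k')(-11), -64), Mul(Add(5, -2), 7)) = Mul(Mul(Add(9, Mul(6, -11), Mul(84, Pow(-11, 3)), Mul(90, Pow(-11, 2))), -64), Mul(Add(5, -2), 7)) = Mul(Mul(Add(9, -66, Mul(84, -1331), Mul(90, 121)), -64), Mul(3, 7)) = Mul(Mul(Add(9, -66, -111804, 10890), -64), 21) = Mul(Mul(-100971, -64), 21) = Mul(6462144, 21) = 135705024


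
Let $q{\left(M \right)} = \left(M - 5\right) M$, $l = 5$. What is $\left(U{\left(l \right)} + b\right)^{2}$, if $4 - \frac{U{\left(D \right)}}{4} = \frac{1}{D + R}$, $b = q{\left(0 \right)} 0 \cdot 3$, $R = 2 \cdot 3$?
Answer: $\frac{29584}{121} \approx 244.5$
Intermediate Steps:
$R = 6$
$q{\left(M \right)} = M \left(-5 + M\right)$ ($q{\left(M \right)} = \left(-5 + M\right) M = M \left(-5 + M\right)$)
$b = 0$ ($b = 0 \left(-5 + 0\right) 0 \cdot 3 = 0 \left(-5\right) 0 \cdot 3 = 0 \cdot 0 \cdot 3 = 0 \cdot 3 = 0$)
$U{\left(D \right)} = 16 - \frac{4}{6 + D}$ ($U{\left(D \right)} = 16 - \frac{4}{D + 6} = 16 - \frac{4}{6 + D}$)
$\left(U{\left(l \right)} + b\right)^{2} = \left(\frac{4 \left(23 + 4 \cdot 5\right)}{6 + 5} + 0\right)^{2} = \left(\frac{4 \left(23 + 20\right)}{11} + 0\right)^{2} = \left(4 \cdot \frac{1}{11} \cdot 43 + 0\right)^{2} = \left(\frac{172}{11} + 0\right)^{2} = \left(\frac{172}{11}\right)^{2} = \frac{29584}{121}$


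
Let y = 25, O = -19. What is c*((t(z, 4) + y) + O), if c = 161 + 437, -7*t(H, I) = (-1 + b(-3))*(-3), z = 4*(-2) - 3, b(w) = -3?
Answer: 17940/7 ≈ 2562.9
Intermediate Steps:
z = -11 (z = -8 - 3 = -11)
t(H, I) = -12/7 (t(H, I) = -(-1 - 3)*(-3)/7 = -(-4)*(-3)/7 = -1/7*12 = -12/7)
c = 598
c*((t(z, 4) + y) + O) = 598*((-12/7 + 25) - 19) = 598*(163/7 - 19) = 598*(30/7) = 17940/7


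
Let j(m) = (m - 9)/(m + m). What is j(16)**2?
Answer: 49/1024 ≈ 0.047852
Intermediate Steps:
j(m) = (-9 + m)/(2*m) (j(m) = (-9 + m)/((2*m)) = (-9 + m)*(1/(2*m)) = (-9 + m)/(2*m))
j(16)**2 = ((1/2)*(-9 + 16)/16)**2 = ((1/2)*(1/16)*7)**2 = (7/32)**2 = 49/1024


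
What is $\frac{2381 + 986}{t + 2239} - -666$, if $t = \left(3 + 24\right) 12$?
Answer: $\frac{1710325}{2563} \approx 667.31$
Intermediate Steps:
$t = 324$ ($t = 27 \cdot 12 = 324$)
$\frac{2381 + 986}{t + 2239} - -666 = \frac{2381 + 986}{324 + 2239} - -666 = \frac{3367}{2563} + 666 = \frac{1710325}{2563}$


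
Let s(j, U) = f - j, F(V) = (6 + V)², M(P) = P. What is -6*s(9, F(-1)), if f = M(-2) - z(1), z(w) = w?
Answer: 72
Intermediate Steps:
f = -3 (f = -2 - 1*1 = -2 - 1 = -3)
s(j, U) = -3 - j
-6*s(9, F(-1)) = -6*(-3 - 1*9) = -6*(-3 - 9) = -6*(-12) = 72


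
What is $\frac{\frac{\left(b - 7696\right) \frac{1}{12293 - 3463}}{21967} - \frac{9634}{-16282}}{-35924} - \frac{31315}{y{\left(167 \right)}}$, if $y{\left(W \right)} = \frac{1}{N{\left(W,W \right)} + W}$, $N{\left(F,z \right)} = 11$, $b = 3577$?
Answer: $- \frac{316203239100215750888391}{56727532861855240} \approx -5.5741 \cdot 10^{6}$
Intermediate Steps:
$y{\left(W \right)} = \frac{1}{11 + W}$
$\frac{\frac{\left(b - 7696\right) \frac{1}{12293 - 3463}}{21967} - \frac{9634}{-16282}}{-35924} - \frac{31315}{y{\left(167 \right)}} = \frac{\frac{\left(3577 - 7696\right) \frac{1}{12293 - 3463}}{21967} - \frac{9634}{-16282}}{-35924} - \frac{31315}{\frac{1}{11 + 167}} = \left(- \frac{4119}{8830} \cdot \frac{1}{21967} - - \frac{4817}{8141}\right) \left(- \frac{1}{35924}\right) - \frac{31315}{\frac{1}{178}} = \left(\left(-4119\right) \frac{1}{8830} \cdot \frac{1}{21967} + \frac{4817}{8141}\right) \left(- \frac{1}{35924}\right) - 31315 \frac{1}{\frac{1}{178}} = \left(\left(- \frac{4119}{8830}\right) \frac{1}{21967} + \frac{4817}{8141}\right) \left(- \frac{1}{35924}\right) - 5574070 = \left(- \frac{4119}{193968610} + \frac{4817}{8141}\right) \left(- \frac{1}{35924}\right) - 5574070 = \frac{934313261591}{1579098454010} \left(- \frac{1}{35924}\right) - 5574070 = - \frac{934313261591}{56727532861855240} - 5574070 = - \frac{316203239100215750888391}{56727532861855240}$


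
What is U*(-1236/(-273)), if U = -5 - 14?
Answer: -7828/91 ≈ -86.022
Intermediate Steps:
U = -19
U*(-1236/(-273)) = -(-23484)/(-273) = -(-23484)*(-1)/273 = -19*412/91 = -7828/91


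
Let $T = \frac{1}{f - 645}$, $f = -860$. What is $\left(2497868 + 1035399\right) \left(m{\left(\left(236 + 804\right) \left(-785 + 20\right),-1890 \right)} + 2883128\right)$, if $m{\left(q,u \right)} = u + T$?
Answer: $\frac{356306409976941}{35} \approx 1.018 \cdot 10^{13}$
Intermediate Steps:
$T = - \frac{1}{1505}$ ($T = \frac{1}{-860 - 645} = \frac{1}{-1505} = - \frac{1}{1505} \approx -0.00066445$)
$m{\left(q,u \right)} = - \frac{1}{1505} + u$ ($m{\left(q,u \right)} = u - \frac{1}{1505} = - \frac{1}{1505} + u$)
$\left(2497868 + 1035399\right) \left(m{\left(\left(236 + 804\right) \left(-785 + 20\right),-1890 \right)} + 2883128\right) = \left(2497868 + 1035399\right) \left(\left(- \frac{1}{1505} - 1890\right) + 2883128\right) = 3533267 \left(- \frac{2844451}{1505} + 2883128\right) = 3533267 \cdot \frac{4336263189}{1505} = \frac{356306409976941}{35}$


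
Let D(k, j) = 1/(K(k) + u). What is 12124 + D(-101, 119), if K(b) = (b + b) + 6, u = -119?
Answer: 3819059/315 ≈ 12124.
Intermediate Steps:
K(b) = 6 + 2*b (K(b) = 2*b + 6 = 6 + 2*b)
D(k, j) = 1/(-113 + 2*k) (D(k, j) = 1/((6 + 2*k) - 119) = 1/(-113 + 2*k))
12124 + D(-101, 119) = 12124 + 1/(-113 + 2*(-101)) = 12124 + 1/(-113 - 202) = 12124 + 1/(-315) = 12124 - 1/315 = 3819059/315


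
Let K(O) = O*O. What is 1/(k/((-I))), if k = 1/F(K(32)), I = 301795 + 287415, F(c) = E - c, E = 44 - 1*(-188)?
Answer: 466654320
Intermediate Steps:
K(O) = O²
E = 232 (E = 44 + 188 = 232)
F(c) = 232 - c
I = 589210
k = -1/792 (k = 1/(232 - 1*32²) = 1/(232 - 1*1024) = 1/(232 - 1024) = 1/(-792) = -1/792 ≈ -0.0012626)
1/(k/((-I))) = 1/(-1/(792*((-1*589210)))) = 1/(-1/792/(-589210)) = 1/(-1/792*(-1/589210)) = 1/(1/466654320) = 466654320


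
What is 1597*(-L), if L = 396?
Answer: -632412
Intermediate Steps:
1597*(-L) = 1597*(-1*396) = 1597*(-396) = -632412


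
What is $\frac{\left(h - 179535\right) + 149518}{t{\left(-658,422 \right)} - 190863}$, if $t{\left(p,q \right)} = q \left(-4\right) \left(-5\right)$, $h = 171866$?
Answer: $- \frac{141849}{182423} \approx -0.77758$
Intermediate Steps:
$t{\left(p,q \right)} = 20 q$ ($t{\left(p,q \right)} = - 4 q \left(-5\right) = 20 q$)
$\frac{\left(h - 179535\right) + 149518}{t{\left(-658,422 \right)} - 190863} = \frac{\left(171866 - 179535\right) + 149518}{20 \cdot 422 - 190863} = \frac{-7669 + 149518}{8440 - 190863} = \frac{141849}{-182423} = 141849 \left(- \frac{1}{182423}\right) = - \frac{141849}{182423}$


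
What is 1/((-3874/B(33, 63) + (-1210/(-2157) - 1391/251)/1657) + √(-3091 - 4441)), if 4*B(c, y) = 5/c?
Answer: -293966793106882486861845/30065064744505567239530467627 - 40240443110786860050*I*√1883/210455453211538970676713273389 ≈ -9.7777e-6 - 8.2971e-9*I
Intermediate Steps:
B(c, y) = 5/(4*c) (B(c, y) = (5/c)/4 = 5/(4*c))
1/((-3874/B(33, 63) + (-1210/(-2157) - 1391/251)/1657) + √(-3091 - 4441)) = 1/((-3874/((5/4)/33) + (-1210/(-2157) - 1391/251)/1657) + √(-3091 - 4441)) = 1/((-3874/((5/4)*(1/33)) + (-1210*(-1/2157) - 1391*1/251)*(1/1657)) + √(-7532)) = 1/((-3874/5/132 + (1210/2157 - 1391/251)*(1/1657)) + 2*I*√1883) = 1/((-3874*132/5 - 2696677/541407*1/1657) + 2*I*√1883) = 1/((-511368/5 - 2696677/897111399) + 2*I*√1883) = 1/(-458754075367217/4485556995 + 2*I*√1883)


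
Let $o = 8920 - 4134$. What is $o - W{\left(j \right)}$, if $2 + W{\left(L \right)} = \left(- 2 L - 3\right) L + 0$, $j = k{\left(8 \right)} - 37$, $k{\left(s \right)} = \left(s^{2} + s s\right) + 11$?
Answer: $25902$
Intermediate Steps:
$k{\left(s \right)} = 11 + 2 s^{2}$ ($k{\left(s \right)} = \left(s^{2} + s^{2}\right) + 11 = 2 s^{2} + 11 = 11 + 2 s^{2}$)
$j = 102$ ($j = \left(11 + 2 \cdot 8^{2}\right) - 37 = \left(11 + 2 \cdot 64\right) - 37 = \left(11 + 128\right) - 37 = 139 - 37 = 102$)
$o = 4786$ ($o = 8920 - 4134 = 4786$)
$W{\left(L \right)} = -2 + L \left(-3 - 2 L\right)$ ($W{\left(L \right)} = -2 + \left(\left(- 2 L - 3\right) L + 0\right) = -2 + \left(\left(-3 - 2 L\right) L + 0\right) = -2 + \left(L \left(-3 - 2 L\right) + 0\right) = -2 + L \left(-3 - 2 L\right)$)
$o - W{\left(j \right)} = 4786 - \left(-2 - 306 - 2 \cdot 102^{2}\right) = 4786 - \left(-2 - 306 - 20808\right) = 4786 - -21116 = 4786 + 21116 = 25902$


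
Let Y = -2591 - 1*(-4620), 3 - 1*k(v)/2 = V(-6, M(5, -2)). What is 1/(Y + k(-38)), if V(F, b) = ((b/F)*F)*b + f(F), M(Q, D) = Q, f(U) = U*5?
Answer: 1/2045 ≈ 0.00048900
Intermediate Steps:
f(U) = 5*U
V(F, b) = b**2 + 5*F (V(F, b) = ((b/F)*F)*b + 5*F = b*b + 5*F = b**2 + 5*F)
k(v) = 16 (k(v) = 6 - 2*(5**2 + 5*(-6)) = 6 - 2*(25 - 30) = 6 - 2*(-5) = 6 + 10 = 16)
Y = 2029 (Y = -2591 + 4620 = 2029)
1/(Y + k(-38)) = 1/(2029 + 16) = 1/2045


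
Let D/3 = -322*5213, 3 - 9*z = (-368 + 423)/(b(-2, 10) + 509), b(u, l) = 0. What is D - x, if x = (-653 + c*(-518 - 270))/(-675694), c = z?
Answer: -15587454750135541/3095354214 ≈ -5.0358e+6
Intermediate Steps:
z = 1472/4581 (z = 1/3 - (-368 + 423)/(9*(0 + 509)) = 1/3 - 55/(9*509) = 1/3 - 1/9*55/509 = 1/3 - 55/4581 = 1472/4581 ≈ 0.32133)
c = 1472/4581 ≈ 0.32133
D = -5035758 (D = 3*(-322*5213) = 3*(-1678586) = -5035758)
x = 4151329/3095354214 (x = (-653 + 1472*(-518 - 270)/4581)/(-675694) = (-653 + (1472/4581)*(-788))*(-1/675694) = (-653 - 1159936/4581)*(-1/675694) = -4151329/4581*(-1/675694) = 4151329/3095354214 ≈ 0.0013411)
D - x = -5035758 - 1*4151329/3095354214 = -5035758 - 4151329/3095354214 = -15587454750135541/3095354214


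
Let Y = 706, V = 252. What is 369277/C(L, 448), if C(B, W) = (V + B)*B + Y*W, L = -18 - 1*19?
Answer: 369277/308333 ≈ 1.1977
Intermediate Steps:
L = -37 (L = -18 - 19 = -37)
C(B, W) = 706*W + B*(252 + B) (C(B, W) = (252 + B)*B + 706*W = B*(252 + B) + 706*W = 706*W + B*(252 + B))
369277/C(L, 448) = 369277/((-37)² + 252*(-37) + 706*448) = 369277/(1369 - 9324 + 316288) = 369277/308333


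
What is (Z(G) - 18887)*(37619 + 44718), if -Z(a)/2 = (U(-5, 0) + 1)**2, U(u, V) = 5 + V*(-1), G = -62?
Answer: -1561027183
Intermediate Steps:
U(u, V) = 5 - V
Z(a) = -72 (Z(a) = -2*((5 - 1*0) + 1)**2 = -2*((5 + 0) + 1)**2 = -2*(5 + 1)**2 = -2*6**2 = -2*36 = -72)
(Z(G) - 18887)*(37619 + 44718) = (-72 - 18887)*(37619 + 44718) = -18959*82337 = -1561027183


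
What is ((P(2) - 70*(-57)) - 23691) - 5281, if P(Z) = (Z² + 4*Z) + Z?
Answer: -24968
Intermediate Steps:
P(Z) = Z² + 5*Z
((P(2) - 70*(-57)) - 23691) - 5281 = ((2*(5 + 2) - 70*(-57)) - 23691) - 5281 = ((2*7 + 3990) - 23691) - 5281 = ((14 + 3990) - 23691) - 5281 = (4004 - 23691) - 5281 = -19687 - 5281 = -24968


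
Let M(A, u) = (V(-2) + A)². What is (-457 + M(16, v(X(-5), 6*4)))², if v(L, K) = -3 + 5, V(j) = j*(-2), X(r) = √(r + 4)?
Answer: 3249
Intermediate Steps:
X(r) = √(4 + r)
V(j) = -2*j
v(L, K) = 2
M(A, u) = (4 + A)² (M(A, u) = (-2*(-2) + A)² = (4 + A)²)
(-457 + M(16, v(X(-5), 6*4)))² = (-457 + (4 + 16)²)² = (-457 + 20²)² = (-457 + 400)² = (-57)² = 3249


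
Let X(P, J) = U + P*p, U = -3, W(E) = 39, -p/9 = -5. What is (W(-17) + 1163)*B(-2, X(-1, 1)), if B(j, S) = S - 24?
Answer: -86544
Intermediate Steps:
p = 45 (p = -9*(-5) = 45)
X(P, J) = -3 + 45*P (X(P, J) = -3 + P*45 = -3 + 45*P)
B(j, S) = -24 + S
(W(-17) + 1163)*B(-2, X(-1, 1)) = (39 + 1163)*(-24 + (-3 + 45*(-1))) = 1202*(-24 + (-3 - 45)) = 1202*(-24 - 48) = 1202*(-72) = -86544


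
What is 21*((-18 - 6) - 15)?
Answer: -819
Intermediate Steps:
21*((-18 - 6) - 15) = 21*(-24 - 15) = 21*(-39) = -819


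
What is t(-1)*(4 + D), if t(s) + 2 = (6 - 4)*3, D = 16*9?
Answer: 592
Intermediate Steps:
D = 144
t(s) = 4 (t(s) = -2 + (6 - 4)*3 = -2 + 2*3 = -2 + 6 = 4)
t(-1)*(4 + D) = 4*(4 + 144) = 4*148 = 592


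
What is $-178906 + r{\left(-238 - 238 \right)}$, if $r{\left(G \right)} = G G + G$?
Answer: $47194$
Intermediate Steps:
$r{\left(G \right)} = G + G^{2}$ ($r{\left(G \right)} = G^{2} + G = G + G^{2}$)
$-178906 + r{\left(-238 - 238 \right)} = -178906 + \left(-238 - 238\right) \left(1 - 476\right) = -178906 - 476 \left(1 - 476\right) = -178906 - -226100 = -178906 + 226100 = 47194$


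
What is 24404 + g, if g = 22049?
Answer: 46453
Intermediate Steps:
24404 + g = 24404 + 22049 = 46453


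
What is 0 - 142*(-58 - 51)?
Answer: 15478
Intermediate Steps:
0 - 142*(-58 - 51) = 0 - 142*(-109) = 0 + 15478 = 15478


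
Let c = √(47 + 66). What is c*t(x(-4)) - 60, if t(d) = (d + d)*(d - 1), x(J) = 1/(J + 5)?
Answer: -60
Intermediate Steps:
x(J) = 1/(5 + J)
t(d) = 2*d*(-1 + d) (t(d) = (2*d)*(-1 + d) = 2*d*(-1 + d))
c = √113 ≈ 10.630
c*t(x(-4)) - 60 = √113*(2*(-1 + 1/(5 - 4))/(5 - 4)) - 60 = √113*(2*(-1 + 1/1)/1) - 60 = √113*(2*1*(-1 + 1)) - 60 = √113*(2*1*0) - 60 = √113*0 - 60 = 0 - 60 = -60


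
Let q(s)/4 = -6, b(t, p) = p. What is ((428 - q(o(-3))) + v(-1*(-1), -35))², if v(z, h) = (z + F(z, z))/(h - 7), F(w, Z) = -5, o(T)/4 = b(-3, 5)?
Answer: 90136036/441 ≈ 2.0439e+5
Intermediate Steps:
o(T) = 20 (o(T) = 4*5 = 20)
q(s) = -24 (q(s) = 4*(-6) = -24)
v(z, h) = (-5 + z)/(-7 + h) (v(z, h) = (z - 5)/(h - 7) = (-5 + z)/(-7 + h))
((428 - q(o(-3))) + v(-1*(-1), -35))² = ((428 - 1*(-24)) + (-5 - 1*(-1))/(-7 - 35))² = ((428 + 24) + (-5 + 1)/(-42))² = (452 - 1/42*(-4))² = (452 + 2/21)² = (9494/21)² = 90136036/441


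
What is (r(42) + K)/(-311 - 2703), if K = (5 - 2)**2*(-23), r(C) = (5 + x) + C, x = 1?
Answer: 159/3014 ≈ 0.052754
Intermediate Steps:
r(C) = 6 + C (r(C) = (5 + 1) + C = 6 + C)
K = -207 (K = 3**2*(-23) = 9*(-23) = -207)
(r(42) + K)/(-311 - 2703) = ((6 + 42) - 207)/(-311 - 2703) = (48 - 207)/(-3014) = -159*(-1/3014) = 159/3014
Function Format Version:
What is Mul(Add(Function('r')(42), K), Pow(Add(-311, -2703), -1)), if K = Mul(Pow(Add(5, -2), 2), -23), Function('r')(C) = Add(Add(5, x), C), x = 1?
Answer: Rational(159, 3014) ≈ 0.052754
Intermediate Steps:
Function('r')(C) = Add(6, C) (Function('r')(C) = Add(Add(5, 1), C) = Add(6, C))
K = -207 (K = Mul(Pow(3, 2), -23) = Mul(9, -23) = -207)
Mul(Add(Function('r')(42), K), Pow(Add(-311, -2703), -1)) = Mul(Add(Add(6, 42), -207), Pow(Add(-311, -2703), -1)) = Mul(Add(48, -207), Pow(-3014, -1)) = Mul(-159, Rational(-1, 3014)) = Rational(159, 3014)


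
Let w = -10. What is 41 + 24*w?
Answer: -199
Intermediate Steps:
41 + 24*w = 41 + 24*(-10) = 41 - 240 = -199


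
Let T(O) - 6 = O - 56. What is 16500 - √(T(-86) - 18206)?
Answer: 16500 - 3*I*√2038 ≈ 16500.0 - 135.43*I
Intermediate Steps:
T(O) = -50 + O (T(O) = 6 + (O - 56) = 6 + (-56 + O) = -50 + O)
16500 - √(T(-86) - 18206) = 16500 - √((-50 - 86) - 18206) = 16500 - √(-136 - 18206) = 16500 - √(-18342) = 16500 - 3*I*√2038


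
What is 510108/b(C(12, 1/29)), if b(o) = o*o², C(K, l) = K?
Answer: 42509/144 ≈ 295.20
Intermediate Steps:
b(o) = o³
510108/b(C(12, 1/29)) = 510108/(12³) = 510108/1728 = 510108*(1/1728) = 42509/144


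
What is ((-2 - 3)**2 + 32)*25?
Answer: 1425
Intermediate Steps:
((-2 - 3)**2 + 32)*25 = ((-5)**2 + 32)*25 = (25 + 32)*25 = 57*25 = 1425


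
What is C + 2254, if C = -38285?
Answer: -36031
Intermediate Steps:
C + 2254 = -38285 + 2254 = -36031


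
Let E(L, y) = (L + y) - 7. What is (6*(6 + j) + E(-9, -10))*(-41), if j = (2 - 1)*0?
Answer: -410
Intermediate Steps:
j = 0 (j = 1*0 = 0)
E(L, y) = -7 + L + y
(6*(6 + j) + E(-9, -10))*(-41) = (6*(6 + 0) + (-7 - 9 - 10))*(-41) = (6*6 - 26)*(-41) = (36 - 26)*(-41) = 10*(-41) = -410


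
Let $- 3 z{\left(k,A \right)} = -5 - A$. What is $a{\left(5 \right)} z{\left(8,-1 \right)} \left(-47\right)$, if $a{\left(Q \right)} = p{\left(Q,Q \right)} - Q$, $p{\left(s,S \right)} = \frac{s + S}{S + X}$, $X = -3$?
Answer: $0$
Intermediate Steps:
$p{\left(s,S \right)} = \frac{S + s}{-3 + S}$ ($p{\left(s,S \right)} = \frac{s + S}{S - 3} = \frac{S + s}{-3 + S}$)
$a{\left(Q \right)} = - Q + \frac{2 Q}{-3 + Q}$ ($a{\left(Q \right)} = \frac{Q + Q}{-3 + Q} - Q = \frac{2 Q}{-3 + Q} - Q = - Q + \frac{2 Q}{-3 + Q}$)
$z{\left(k,A \right)} = \frac{5}{3} + \frac{A}{3}$ ($z{\left(k,A \right)} = - \frac{-5 - A}{3} = \frac{5}{3} + \frac{A}{3}$)
$a{\left(5 \right)} z{\left(8,-1 \right)} \left(-47\right) = \frac{5 \left(5 - 5\right)}{-3 + 5} \left(\frac{5}{3} + \frac{1}{3} \left(-1\right)\right) \left(-47\right) = \frac{5 \left(5 - 5\right)}{2} \left(\frac{5}{3} - \frac{1}{3}\right) \left(-47\right) = 5 \cdot \frac{1}{2} \cdot 0 \cdot \frac{4}{3} \left(-47\right) = 0 \cdot \frac{4}{3} \left(-47\right) = 0 \left(-47\right) = 0$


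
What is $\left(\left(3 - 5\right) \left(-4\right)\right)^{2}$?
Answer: $64$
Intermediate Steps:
$\left(\left(3 - 5\right) \left(-4\right)\right)^{2} = \left(\left(-2\right) \left(-4\right)\right)^{2} = 8^{2} = 64$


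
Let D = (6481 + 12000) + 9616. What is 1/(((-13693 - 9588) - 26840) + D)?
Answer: -1/22024 ≈ -4.5405e-5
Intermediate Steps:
D = 28097 (D = 18481 + 9616 = 28097)
1/(((-13693 - 9588) - 26840) + D) = 1/(((-13693 - 9588) - 26840) + 28097) = 1/((-23281 - 26840) + 28097) = 1/(-50121 + 28097) = 1/(-22024) = -1/22024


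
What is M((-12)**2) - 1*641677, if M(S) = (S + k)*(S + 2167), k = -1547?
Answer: -3884010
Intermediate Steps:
M(S) = (-1547 + S)*(2167 + S) (M(S) = (S - 1547)*(S + 2167) = (-1547 + S)*(2167 + S))
M((-12)**2) - 1*641677 = (-3352349 + ((-12)**2)**2 + 620*(-12)**2) - 1*641677 = (-3352349 + 144**2 + 620*144) - 641677 = (-3352349 + 20736 + 89280) - 641677 = -3242333 - 641677 = -3884010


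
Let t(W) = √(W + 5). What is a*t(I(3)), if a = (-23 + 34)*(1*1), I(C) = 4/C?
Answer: 11*√57/3 ≈ 27.683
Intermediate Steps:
t(W) = √(5 + W)
a = 11 (a = 11*1 = 11)
a*t(I(3)) = 11*√(5 + 4/3) = 11*√(19/3) = 11*(√57/3) = 11*√57/3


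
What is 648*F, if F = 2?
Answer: 1296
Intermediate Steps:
648*F = 648*2 = 1296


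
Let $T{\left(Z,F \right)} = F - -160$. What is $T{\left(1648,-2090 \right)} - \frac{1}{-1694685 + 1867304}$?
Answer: $- \frac{333154671}{172619} \approx -1930.0$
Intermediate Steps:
$T{\left(Z,F \right)} = 160 + F$ ($T{\left(Z,F \right)} = F + 160 = 160 + F$)
$T{\left(1648,-2090 \right)} - \frac{1}{-1694685 + 1867304} = \left(160 - 2090\right) - \frac{1}{-1694685 + 1867304} = -1930 - \frac{1}{172619} = - \frac{333154671}{172619}$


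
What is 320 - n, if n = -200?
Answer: 520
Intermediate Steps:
320 - n = 320 - 1*(-200) = 320 + 200 = 520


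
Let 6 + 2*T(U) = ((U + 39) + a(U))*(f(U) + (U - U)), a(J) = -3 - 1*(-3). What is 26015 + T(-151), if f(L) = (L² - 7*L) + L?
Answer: -1301580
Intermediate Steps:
f(L) = L² - 6*L
a(J) = 0 (a(J) = -3 + 3 = 0)
T(U) = -3 + U*(-6 + U)*(39 + U)/2 (T(U) = -3 + (((U + 39) + 0)*(U*(-6 + U) + (U - U)))/2 = -3 + (((39 + U) + 0)*(U*(-6 + U) + 0))/2 = -3 + ((39 + U)*(U*(-6 + U)))/2 = -3 + (U*(-6 + U)*(39 + U))/2 = -3 + U*(-6 + U)*(39 + U)/2)
26015 + T(-151) = 26015 + (-3 + (½)*(-151)³ - 117*(-151) + (33/2)*(-151)²) = 26015 + (-3 + (½)*(-3442951) + 17667 + (33/2)*22801) = 26015 + (-3 - 3442951/2 + 17667 + 752433/2) = 26015 - 1327595 = -1301580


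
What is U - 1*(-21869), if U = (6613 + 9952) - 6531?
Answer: 31903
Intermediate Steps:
U = 10034 (U = 16565 - 6531 = 10034)
U - 1*(-21869) = 10034 - 1*(-21869) = 10034 + 21869 = 31903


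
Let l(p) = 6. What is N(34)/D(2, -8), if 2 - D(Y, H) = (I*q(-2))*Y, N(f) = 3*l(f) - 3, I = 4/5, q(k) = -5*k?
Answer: -15/14 ≈ -1.0714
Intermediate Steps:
I = ⅘ (I = 4*(⅕) = ⅘ ≈ 0.80000)
N(f) = 15 (N(f) = 3*6 - 3 = 18 - 3 = 15)
D(Y, H) = 2 - 8*Y (D(Y, H) = 2 - 4*(-5*(-2))/5*Y = 2 - (⅘)*10*Y = 2 - 8*Y)
N(34)/D(2, -8) = 15/(2 - 8*2) = 15/(2 - 16) = 15/(-14) = -1/14*15 = -15/14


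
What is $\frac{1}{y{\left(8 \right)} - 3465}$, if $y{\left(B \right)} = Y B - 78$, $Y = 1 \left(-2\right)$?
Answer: $- \frac{1}{3559} \approx -0.00028098$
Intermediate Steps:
$Y = -2$
$y{\left(B \right)} = -78 - 2 B$ ($y{\left(B \right)} = - 2 B - 78 = -78 - 2 B$)
$\frac{1}{y{\left(8 \right)} - 3465} = \frac{1}{\left(-78 - 16\right) - 3465} = \frac{1}{-94 - 3465} = \frac{1}{-3559} = - \frac{1}{3559}$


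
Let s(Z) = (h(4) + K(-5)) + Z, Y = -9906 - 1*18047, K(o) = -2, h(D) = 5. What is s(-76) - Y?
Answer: 27880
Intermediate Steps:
Y = -27953 (Y = -9906 - 18047 = -27953)
s(Z) = 3 + Z (s(Z) = (5 - 2) + Z = 3 + Z)
s(-76) - Y = (3 - 76) - 1*(-27953) = -73 + 27953 = 27880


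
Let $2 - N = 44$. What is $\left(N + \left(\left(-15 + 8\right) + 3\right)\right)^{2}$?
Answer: $2116$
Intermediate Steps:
$N = -42$ ($N = 2 - 44 = -42$)
$\left(N + \left(\left(-15 + 8\right) + 3\right)\right)^{2} = \left(-42 + \left(\left(-15 + 8\right) + 3\right)\right)^{2} = \left(-42 + \left(-7 + 3\right)\right)^{2} = \left(-42 - 4\right)^{2} = \left(-46\right)^{2} = 2116$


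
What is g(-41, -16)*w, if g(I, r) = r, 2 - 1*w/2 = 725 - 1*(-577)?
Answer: 41600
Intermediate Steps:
w = -2600 (w = 4 - 2*(725 - 1*(-577)) = 4 - 2*(725 + 577) = 4 - 2*1302 = 4 - 2604 = -2600)
g(-41, -16)*w = -16*(-2600) = 41600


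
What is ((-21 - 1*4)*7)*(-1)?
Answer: 175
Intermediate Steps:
((-21 - 1*4)*7)*(-1) = ((-21 - 4)*7)*(-1) = -25*7*(-1) = -175*(-1) = 175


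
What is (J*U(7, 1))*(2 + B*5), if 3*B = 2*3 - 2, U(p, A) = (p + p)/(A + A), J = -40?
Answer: -7280/3 ≈ -2426.7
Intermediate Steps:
U(p, A) = p/A (U(p, A) = (2*p)/((2*A)) = (2*p)*(1/(2*A)) = p/A)
B = 4/3 (B = (2*3 - 2)/3 = (6 - 2)/3 = (1/3)*4 = 4/3 ≈ 1.3333)
(J*U(7, 1))*(2 + B*5) = (-280/1)*(2 + (4/3)*5) = (-280)*(2 + 20/3) = -40*7*(26/3) = -280*26/3 = -7280/3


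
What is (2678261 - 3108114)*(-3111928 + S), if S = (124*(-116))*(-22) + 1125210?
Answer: 717970570310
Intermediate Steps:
S = 1441658 (S = -14384*(-22) + 1125210 = 316448 + 1125210 = 1441658)
(2678261 - 3108114)*(-3111928 + S) = (2678261 - 3108114)*(-3111928 + 1441658) = -429853*(-1670270) = 717970570310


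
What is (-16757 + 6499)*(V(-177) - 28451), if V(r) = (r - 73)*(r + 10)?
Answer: -136421142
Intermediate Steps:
V(r) = (-73 + r)*(10 + r)
(-16757 + 6499)*(V(-177) - 28451) = (-16757 + 6499)*((-730 + (-177)² - 63*(-177)) - 28451) = -10258*((-730 + 31329 + 11151) - 28451) = -10258*(41750 - 28451) = -10258*13299 = -136421142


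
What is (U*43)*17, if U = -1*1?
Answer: -731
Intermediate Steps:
U = -1
(U*43)*17 = -1*43*17 = -43*17 = -731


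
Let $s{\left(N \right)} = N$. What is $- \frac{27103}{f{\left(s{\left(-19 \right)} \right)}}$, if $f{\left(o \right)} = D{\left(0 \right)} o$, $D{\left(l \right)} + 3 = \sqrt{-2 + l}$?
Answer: $- \frac{81309}{209} - \frac{27103 i \sqrt{2}}{209} \approx -389.04 - 183.39 i$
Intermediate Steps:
$D{\left(l \right)} = -3 + \sqrt{-2 + l}$
$f{\left(o \right)} = o \left(-3 + i \sqrt{2}\right)$ ($f{\left(o \right)} = \left(-3 + \sqrt{-2 + 0}\right) o = \left(-3 + \sqrt{-2}\right) o = \left(-3 + i \sqrt{2}\right) o = o \left(-3 + i \sqrt{2}\right)$)
$- \frac{27103}{f{\left(s{\left(-19 \right)} \right)}} = - \frac{27103}{\left(-19\right) \left(-3 + i \sqrt{2}\right)} = - \frac{27103}{57 - 19 i \sqrt{2}}$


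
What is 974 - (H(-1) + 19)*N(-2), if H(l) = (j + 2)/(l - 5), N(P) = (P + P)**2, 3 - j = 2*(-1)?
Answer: 2066/3 ≈ 688.67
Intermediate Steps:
j = 5 (j = 3 - 2*(-1) = 3 - 1*(-2) = 3 + 2 = 5)
N(P) = 4*P**2 (N(P) = (2*P)**2 = 4*P**2)
H(l) = 7/(-5 + l) (H(l) = (5 + 2)/(l - 5) = 7/(-5 + l))
974 - (H(-1) + 19)*N(-2) = 974 - (7/(-5 - 1) + 19)*4*(-2)**2 = 974 - (7/(-6) + 19)*4*4 = 974 - (7*(-1/6) + 19)*16 = 974 - (-7/6 + 19)*16 = 974 - 107*16/6 = 974 - 1*856/3 = 974 - 856/3 = 2066/3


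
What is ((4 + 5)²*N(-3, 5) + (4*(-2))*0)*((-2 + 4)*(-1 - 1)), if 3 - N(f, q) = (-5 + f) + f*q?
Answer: -8424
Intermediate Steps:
N(f, q) = 8 - f - f*q (N(f, q) = 3 - ((-5 + f) + f*q) = 3 - (-5 + f + f*q) = 3 + (5 - f - f*q) = 8 - f - f*q)
((4 + 5)²*N(-3, 5) + (4*(-2))*0)*((-2 + 4)*(-1 - 1)) = ((4 + 5)²*(8 - 1*(-3) - 1*(-3)*5) + (4*(-2))*0)*((-2 + 4)*(-1 - 1)) = (9²*(8 + 3 + 15) - 8*0)*(2*(-2)) = (81*26 + 0)*(-4) = (2106 + 0)*(-4) = 2106*(-4) = -8424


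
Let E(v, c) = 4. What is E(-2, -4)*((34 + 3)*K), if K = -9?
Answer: -1332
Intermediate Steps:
E(-2, -4)*((34 + 3)*K) = 4*((34 + 3)*(-9)) = 4*(37*(-9)) = 4*(-333) = -1332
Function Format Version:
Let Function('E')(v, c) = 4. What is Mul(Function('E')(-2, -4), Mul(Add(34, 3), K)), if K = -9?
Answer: -1332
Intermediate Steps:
Mul(Function('E')(-2, -4), Mul(Add(34, 3), K)) = Mul(4, Mul(Add(34, 3), -9)) = Mul(4, Mul(37, -9)) = Mul(4, -333) = -1332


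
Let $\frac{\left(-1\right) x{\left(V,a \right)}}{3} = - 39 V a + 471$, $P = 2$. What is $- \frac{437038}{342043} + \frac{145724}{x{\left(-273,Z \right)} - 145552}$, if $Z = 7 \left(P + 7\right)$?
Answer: $- \frac{19106101953}{14202993532} \approx -1.3452$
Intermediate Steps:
$Z = 63$ ($Z = 7 \left(2 + 7\right) = 7 \cdot 9 = 63$)
$x{\left(V,a \right)} = -1413 + 117 V a$ ($x{\left(V,a \right)} = - 3 \left(- 39 V a + 471\right) = - 3 \left(471 - 39 V a\right) = -1413 + 117 V a$)
$- \frac{437038}{342043} + \frac{145724}{x{\left(-273,Z \right)} - 145552} = - \frac{437038}{342043} + \frac{145724}{\left(-1413 + 117 \left(-273\right) 63\right) - 145552} = \left(-437038\right) \frac{1}{342043} + \frac{145724}{\left(-1413 - 2012283\right) - 145552} = - \frac{437038}{342043} + \frac{145724}{-2013696 - 145552} = - \frac{437038}{342043} + \frac{145724}{-2159248} = - \frac{437038}{342043} + 145724 \left(- \frac{1}{2159248}\right) = - \frac{437038}{342043} - \frac{36431}{539812} = - \frac{19106101953}{14202993532}$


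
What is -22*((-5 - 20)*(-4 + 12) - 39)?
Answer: 5258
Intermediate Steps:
-22*((-5 - 20)*(-4 + 12) - 39) = -22*(-25*8 - 39) = -22*(-200 - 39) = -22*(-239) = 5258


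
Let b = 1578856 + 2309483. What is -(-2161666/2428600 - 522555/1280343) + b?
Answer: 2015094130559287773/518240168300 ≈ 3.8883e+6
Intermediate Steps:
b = 3888339
-(-2161666/2428600 - 522555/1280343) + b = -(-2161666/2428600 - 522555/1280343) + 3888339 = -(-2161666*1/2428600 - 522555*1/1280343) + 3888339 = -(-1080833/1214300 - 174185/426781) + 3888339 = -1*(-672791834073/518240168300) + 3888339 = 672791834073/518240168300 + 3888339 = 2015094130559287773/518240168300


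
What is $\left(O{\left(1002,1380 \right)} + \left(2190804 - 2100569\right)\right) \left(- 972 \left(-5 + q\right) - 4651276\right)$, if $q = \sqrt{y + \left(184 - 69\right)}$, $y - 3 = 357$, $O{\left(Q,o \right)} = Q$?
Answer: $-423925056592 - 443411820 \sqrt{19} \approx -4.2586 \cdot 10^{11}$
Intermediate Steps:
$y = 360$ ($y = 3 + 357 = 360$)
$q = 5 \sqrt{19}$ ($q = \sqrt{360 + \left(184 - 69\right)} = \sqrt{360 + 115} = \sqrt{475} = 5 \sqrt{19} \approx 21.794$)
$\left(O{\left(1002,1380 \right)} + \left(2190804 - 2100569\right)\right) \left(- 972 \left(-5 + q\right) - 4651276\right) = \left(1002 + \left(2190804 - 2100569\right)\right) \left(- 972 \left(-5 + 5 \sqrt{19}\right) - 4651276\right) = \left(1002 + \left(2190804 - 2100569\right)\right) \left(\left(4860 - 4860 \sqrt{19}\right) - 4651276\right) = \left(1002 + 90235\right) \left(-4646416 - 4860 \sqrt{19}\right) = 91237 \left(-4646416 - 4860 \sqrt{19}\right) = -423925056592 - 443411820 \sqrt{19}$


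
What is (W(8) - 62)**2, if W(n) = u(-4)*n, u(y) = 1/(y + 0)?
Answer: 4096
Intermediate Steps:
u(y) = 1/y
W(n) = -n/4 (W(n) = n/(-4) = -n/4)
(W(8) - 62)**2 = (-1/4*8 - 62)**2 = (-2 - 62)**2 = (-64)**2 = 4096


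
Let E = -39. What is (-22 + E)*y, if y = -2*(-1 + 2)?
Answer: 122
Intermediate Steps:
y = -2 (y = -2*1 = -2)
(-22 + E)*y = (-22 - 39)*(-2) = -61*(-2) = 122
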